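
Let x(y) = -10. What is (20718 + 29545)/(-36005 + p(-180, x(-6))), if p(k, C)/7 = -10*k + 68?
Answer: -50263/22929 ≈ -2.1921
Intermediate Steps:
p(k, C) = 476 - 70*k (p(k, C) = 7*(-10*k + 68) = 7*(68 - 10*k) = 476 - 70*k)
(20718 + 29545)/(-36005 + p(-180, x(-6))) = (20718 + 29545)/(-36005 + (476 - 70*(-180))) = 50263/(-36005 + (476 + 12600)) = 50263/(-36005 + 13076) = 50263/(-22929) = 50263*(-1/22929) = -50263/22929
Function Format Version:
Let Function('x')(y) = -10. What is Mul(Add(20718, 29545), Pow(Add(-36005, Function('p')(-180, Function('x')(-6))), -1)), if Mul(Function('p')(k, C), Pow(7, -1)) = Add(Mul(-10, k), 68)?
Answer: Rational(-50263, 22929) ≈ -2.1921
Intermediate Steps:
Function('p')(k, C) = Add(476, Mul(-70, k)) (Function('p')(k, C) = Mul(7, Add(Mul(-10, k), 68)) = Mul(7, Add(68, Mul(-10, k))) = Add(476, Mul(-70, k)))
Mul(Add(20718, 29545), Pow(Add(-36005, Function('p')(-180, Function('x')(-6))), -1)) = Mul(Add(20718, 29545), Pow(Add(-36005, Add(476, Mul(-70, -180))), -1)) = Mul(50263, Pow(Add(-36005, Add(476, 12600)), -1)) = Mul(50263, Pow(Add(-36005, 13076), -1)) = Mul(50263, Pow(-22929, -1)) = Mul(50263, Rational(-1, 22929)) = Rational(-50263, 22929)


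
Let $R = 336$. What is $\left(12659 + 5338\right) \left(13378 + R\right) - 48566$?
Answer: $246762292$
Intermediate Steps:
$\left(12659 + 5338\right) \left(13378 + R\right) - 48566 = \left(12659 + 5338\right) \left(13378 + 336\right) - 48566 = 17997 \cdot 13714 - 48566 = 246810858 - 48566 = 246762292$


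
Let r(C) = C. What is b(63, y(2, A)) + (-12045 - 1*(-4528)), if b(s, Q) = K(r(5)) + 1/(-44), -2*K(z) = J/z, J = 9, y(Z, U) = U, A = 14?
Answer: -1653943/220 ≈ -7517.9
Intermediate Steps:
K(z) = -9/(2*z)
b(s, Q) = -203/220 (b(s, Q) = -9/2/5 + 1/(-44) = -9/2*1/5 - 1/44 = -9/10 - 1/44 = -203/220)
b(63, y(2, A)) + (-12045 - 1*(-4528)) = -203/220 + (-12045 - 1*(-4528)) = -203/220 + (-12045 + 4528) = -203/220 - 7517 = -1653943/220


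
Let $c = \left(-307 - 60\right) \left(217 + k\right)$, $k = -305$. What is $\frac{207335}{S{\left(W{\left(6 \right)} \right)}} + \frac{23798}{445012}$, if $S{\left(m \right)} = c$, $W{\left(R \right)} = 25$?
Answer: $\frac{23258785807}{3593026888} \approx 6.4733$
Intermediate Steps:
$c = 32296$ ($c = \left(-307 - 60\right) \left(217 - 305\right) = \left(-367\right) \left(-88\right) = 32296$)
$S{\left(m \right)} = 32296$
$\frac{207335}{S{\left(W{\left(6 \right)} \right)}} + \frac{23798}{445012} = \frac{207335}{32296} + \frac{23798}{445012} = 207335 \cdot \frac{1}{32296} + 23798 \cdot \frac{1}{445012} = \frac{207335}{32296} + \frac{11899}{222506} = \frac{23258785807}{3593026888}$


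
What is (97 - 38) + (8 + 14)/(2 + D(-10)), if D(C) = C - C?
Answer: 70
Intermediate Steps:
D(C) = 0
(97 - 38) + (8 + 14)/(2 + D(-10)) = (97 - 38) + (8 + 14)/(2 + 0) = 59 + 22/2 = 59 + 22*(½) = 59 + 11 = 70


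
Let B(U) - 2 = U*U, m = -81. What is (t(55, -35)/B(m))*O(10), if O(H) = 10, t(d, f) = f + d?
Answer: 200/6563 ≈ 0.030474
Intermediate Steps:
t(d, f) = d + f
B(U) = 2 + U² (B(U) = 2 + U*U = 2 + U²)
(t(55, -35)/B(m))*O(10) = ((55 - 35)/(2 + (-81)²))*10 = (20/(2 + 6561))*10 = (20/6563)*10 = 200/6563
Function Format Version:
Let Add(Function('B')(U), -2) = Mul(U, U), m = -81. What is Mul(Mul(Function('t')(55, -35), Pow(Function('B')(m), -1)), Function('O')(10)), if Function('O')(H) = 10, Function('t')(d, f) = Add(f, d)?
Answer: Rational(200, 6563) ≈ 0.030474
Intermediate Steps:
Function('t')(d, f) = Add(d, f)
Function('B')(U) = Add(2, Pow(U, 2)) (Function('B')(U) = Add(2, Mul(U, U)) = Add(2, Pow(U, 2)))
Mul(Mul(Function('t')(55, -35), Pow(Function('B')(m), -1)), Function('O')(10)) = Mul(Mul(Add(55, -35), Pow(Add(2, Pow(-81, 2)), -1)), 10) = Mul(Mul(20, Pow(Add(2, 6561), -1)), 10) = Mul(Mul(20, Pow(6563, -1)), 10) = Mul(Mul(20, Rational(1, 6563)), 10) = Mul(Rational(20, 6563), 10) = Rational(200, 6563)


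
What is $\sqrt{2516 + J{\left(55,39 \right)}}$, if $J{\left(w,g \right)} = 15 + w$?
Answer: $\sqrt{2586} \approx 50.853$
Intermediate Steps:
$\sqrt{2516 + J{\left(55,39 \right)}} = \sqrt{2516 + \left(15 + 55\right)} = \sqrt{2516 + 70} = \sqrt{2586}$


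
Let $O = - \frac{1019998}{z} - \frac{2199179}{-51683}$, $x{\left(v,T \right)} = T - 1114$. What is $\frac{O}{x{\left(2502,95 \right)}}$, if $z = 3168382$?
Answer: $- \frac{493937328696}{11918768939801} \approx -0.041442$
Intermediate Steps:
$x{\left(v,T \right)} = -1114 + T$ ($x{\left(v,T \right)} = T - 1114 = -1114 + T$)
$O = \frac{493937328696}{11696534779}$ ($O = - \frac{1019998}{3168382} - \frac{2199179}{-51683} = \left(-1019998\right) \frac{1}{3168382} - - \frac{2199179}{51683} = - \frac{72857}{226313} + \frac{2199179}{51683} = \frac{493937328696}{11696534779} \approx 42.229$)
$\frac{O}{x{\left(2502,95 \right)}} = \frac{493937328696}{11696534779 \left(-1114 + 95\right)} = \frac{493937328696}{11696534779 \left(-1019\right)} = \frac{493937328696}{11696534779} \left(- \frac{1}{1019}\right) = - \frac{493937328696}{11918768939801}$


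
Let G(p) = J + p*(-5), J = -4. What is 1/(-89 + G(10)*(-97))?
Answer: 1/5149 ≈ 0.00019421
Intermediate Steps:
G(p) = -4 - 5*p (G(p) = -4 + p*(-5) = -4 - 5*p)
1/(-89 + G(10)*(-97)) = 1/(-89 + (-4 - 5*10)*(-97)) = 1/(-89 + (-4 - 50)*(-97)) = 1/(-89 - 54*(-97)) = 1/(-89 + 5238) = 1/5149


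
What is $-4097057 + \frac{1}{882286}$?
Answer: $- \frac{3614776032301}{882286} \approx -4.0971 \cdot 10^{6}$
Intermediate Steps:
$-4097057 + \frac{1}{882286} = - \frac{3614776032301}{882286}$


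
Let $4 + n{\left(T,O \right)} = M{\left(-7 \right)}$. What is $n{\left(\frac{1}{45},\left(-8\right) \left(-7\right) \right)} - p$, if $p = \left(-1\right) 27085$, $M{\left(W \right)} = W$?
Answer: $27074$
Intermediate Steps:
$n{\left(T,O \right)} = -11$ ($n{\left(T,O \right)} = -4 - 7 = -11$)
$p = -27085$
$n{\left(\frac{1}{45},\left(-8\right) \left(-7\right) \right)} - p = -11 - -27085 = -11 + 27085 = 27074$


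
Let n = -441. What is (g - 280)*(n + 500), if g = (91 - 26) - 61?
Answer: -16284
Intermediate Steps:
g = 4 (g = 65 - 61 = 4)
(g - 280)*(n + 500) = (4 - 280)*(-441 + 500) = -276*59 = -16284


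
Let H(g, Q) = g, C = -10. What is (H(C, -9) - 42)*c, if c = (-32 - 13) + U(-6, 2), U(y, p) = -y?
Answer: 2028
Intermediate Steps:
c = -39 (c = (-32 - 13) - 1*(-6) = -45 + 6 = -39)
(H(C, -9) - 42)*c = (-10 - 42)*(-39) = -52*(-39) = 2028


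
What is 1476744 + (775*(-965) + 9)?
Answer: 728878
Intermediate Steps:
1476744 + (775*(-965) + 9) = 1476744 + (-747875 + 9) = 1476744 - 747866 = 728878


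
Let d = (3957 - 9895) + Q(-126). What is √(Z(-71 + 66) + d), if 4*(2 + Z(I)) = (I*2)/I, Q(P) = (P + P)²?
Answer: √230258/2 ≈ 239.93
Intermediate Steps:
Q(P) = 4*P² (Q(P) = (2*P)² = 4*P²)
Z(I) = -3/2 (Z(I) = -2 + ((I*2)/I)/4 = -2 + ((2*I)/I)/4 = -2 + (¼)*2 = -2 + ½ = -3/2)
d = 57566 (d = (3957 - 9895) + 4*(-126)² = -5938 + 4*15876 = -5938 + 63504 = 57566)
√(Z(-71 + 66) + d) = √(-3/2 + 57566) = √(115129/2) = √230258/2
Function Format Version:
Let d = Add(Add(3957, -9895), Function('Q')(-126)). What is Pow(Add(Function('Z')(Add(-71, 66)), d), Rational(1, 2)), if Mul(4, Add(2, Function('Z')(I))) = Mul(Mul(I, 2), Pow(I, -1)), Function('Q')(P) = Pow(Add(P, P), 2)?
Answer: Mul(Rational(1, 2), Pow(230258, Rational(1, 2))) ≈ 239.93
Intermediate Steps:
Function('Q')(P) = Mul(4, Pow(P, 2)) (Function('Q')(P) = Pow(Mul(2, P), 2) = Mul(4, Pow(P, 2)))
Function('Z')(I) = Rational(-3, 2) (Function('Z')(I) = Add(-2, Mul(Rational(1, 4), Mul(Mul(I, 2), Pow(I, -1)))) = Add(-2, Mul(Rational(1, 4), Mul(Mul(2, I), Pow(I, -1)))) = Add(-2, Mul(Rational(1, 4), 2)) = Add(-2, Rational(1, 2)) = Rational(-3, 2))
d = 57566 (d = Add(Add(3957, -9895), Mul(4, Pow(-126, 2))) = Add(-5938, Mul(4, 15876)) = Add(-5938, 63504) = 57566)
Pow(Add(Function('Z')(Add(-71, 66)), d), Rational(1, 2)) = Pow(Add(Rational(-3, 2), 57566), Rational(1, 2)) = Pow(Rational(115129, 2), Rational(1, 2)) = Mul(Rational(1, 2), Pow(230258, Rational(1, 2)))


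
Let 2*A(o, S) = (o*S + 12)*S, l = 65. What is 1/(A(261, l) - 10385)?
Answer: 2/1082735 ≈ 1.8472e-6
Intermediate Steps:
A(o, S) = S*(12 + S*o)/2 (A(o, S) = ((o*S + 12)*S)/2 = ((S*o + 12)*S)/2 = ((12 + S*o)*S)/2 = (S*(12 + S*o))/2 = S*(12 + S*o)/2)
1/(A(261, l) - 10385) = 1/((½)*65*(12 + 65*261) - 10385) = 1/((½)*65*(12 + 16965) - 10385) = 1/((½)*65*16977 - 10385) = 1/(1103505/2 - 10385) = 1/(1082735/2) = 2/1082735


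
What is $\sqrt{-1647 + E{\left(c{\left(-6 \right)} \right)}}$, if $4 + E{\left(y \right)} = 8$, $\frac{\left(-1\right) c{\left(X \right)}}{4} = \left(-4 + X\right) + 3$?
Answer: $i \sqrt{1643} \approx 40.534 i$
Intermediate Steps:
$c{\left(X \right)} = 4 - 4 X$ ($c{\left(X \right)} = - 4 \left(\left(-4 + X\right) + 3\right) = - 4 \left(-1 + X\right) = 4 - 4 X$)
$E{\left(y \right)} = 4$ ($E{\left(y \right)} = -4 + 8 = 4$)
$\sqrt{-1647 + E{\left(c{\left(-6 \right)} \right)}} = \sqrt{-1647 + 4} = \sqrt{-1643} = i \sqrt{1643}$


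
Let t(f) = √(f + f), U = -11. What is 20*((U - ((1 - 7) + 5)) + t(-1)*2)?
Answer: -200 + 40*I*√2 ≈ -200.0 + 56.569*I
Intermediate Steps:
t(f) = √2*√f (t(f) = √(2*f) = √2*√f)
20*((U - ((1 - 7) + 5)) + t(-1)*2) = 20*((-11 - ((1 - 7) + 5)) + (√2*√(-1))*2) = 20*((-11 - (-6 + 5)) + (√2*I)*2) = 20*((-11 - 1*(-1)) + (I*√2)*2) = 20*((-11 + 1) + 2*I*√2) = 20*(-10 + 2*I*√2) = -200 + 40*I*√2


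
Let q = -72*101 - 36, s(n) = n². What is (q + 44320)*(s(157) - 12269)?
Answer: 458208560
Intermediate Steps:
q = -7308 (q = -7272 - 36 = -7308)
(q + 44320)*(s(157) - 12269) = (-7308 + 44320)*(157² - 12269) = 37012*(24649 - 12269) = 37012*12380 = 458208560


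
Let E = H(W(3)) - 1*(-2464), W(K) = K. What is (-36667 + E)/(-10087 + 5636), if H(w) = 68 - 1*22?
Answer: 34157/4451 ≈ 7.6740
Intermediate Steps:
H(w) = 46 (H(w) = 68 - 22 = 46)
E = 2510 (E = 46 - 1*(-2464) = 46 + 2464 = 2510)
(-36667 + E)/(-10087 + 5636) = (-36667 + 2510)/(-10087 + 5636) = -34157/(-4451) = -34157*(-1/4451) = 34157/4451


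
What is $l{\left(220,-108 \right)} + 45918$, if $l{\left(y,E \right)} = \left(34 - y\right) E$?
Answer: $66006$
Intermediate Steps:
$l{\left(y,E \right)} = E \left(34 - y\right)$
$l{\left(220,-108 \right)} + 45918 = - 108 \left(34 - 220\right) + 45918 = \left(-108\right) \left(-186\right) + 45918 = 20088 + 45918 = 66006$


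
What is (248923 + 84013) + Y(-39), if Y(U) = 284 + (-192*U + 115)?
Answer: 340823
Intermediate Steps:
Y(U) = 399 - 192*U (Y(U) = 284 + (115 - 192*U) = 399 - 192*U)
(248923 + 84013) + Y(-39) = (248923 + 84013) + (399 - 192*(-39)) = 332936 + (399 + 7488) = 332936 + 7887 = 340823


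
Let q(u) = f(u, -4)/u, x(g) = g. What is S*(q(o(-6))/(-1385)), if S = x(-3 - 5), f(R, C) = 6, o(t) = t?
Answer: -8/1385 ≈ -0.0057762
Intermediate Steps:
S = -8 (S = -3 - 5 = -8)
q(u) = 6/u
S*(q(o(-6))/(-1385)) = -8*6/(-6)/(-1385) = -8*6*(-1/6)*(-1)/1385 = -(-8)*(-1)/1385 = -8*1/1385 = -8/1385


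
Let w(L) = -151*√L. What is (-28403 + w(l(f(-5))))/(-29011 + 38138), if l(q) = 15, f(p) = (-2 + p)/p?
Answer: -28403/9127 - 151*√15/9127 ≈ -3.1761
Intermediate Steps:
f(p) = (-2 + p)/p
(-28403 + w(l(f(-5))))/(-29011 + 38138) = (-28403 - 151*√15)/(-29011 + 38138) = (-28403 - 151*√15)/9127 = (-28403 - 151*√15)*(1/9127) = -28403/9127 - 151*√15/9127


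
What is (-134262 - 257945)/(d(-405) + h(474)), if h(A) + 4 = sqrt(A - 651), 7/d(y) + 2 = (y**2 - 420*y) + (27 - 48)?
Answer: 58372723031564238/7181147182103 + 43779771588673628*I*sqrt(177)/21543441546309 ≈ 8128.6 + 27036.0*I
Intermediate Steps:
d(y) = 7/(-23 + y**2 - 420*y) (d(y) = 7/(-2 + ((y**2 - 420*y) + (27 - 48))) = 7/(-2 + ((y**2 - 420*y) - 21)) = 7/(-2 + (-21 + y**2 - 420*y)) = 7/(-23 + y**2 - 420*y))
h(A) = -4 + sqrt(-651 + A) (h(A) = -4 + sqrt(A - 651) = -4 + sqrt(-651 + A))
(-134262 - 257945)/(d(-405) + h(474)) = (-134262 - 257945)/(7/(-23 + (-405)**2 - 420*(-405)) + (-4 + sqrt(-651 + 474))) = -392207/(7/(-23 + 164025 + 170100) + (-4 + sqrt(-177))) = -392207/(7/334102 + (-4 + I*sqrt(177))) = -392207/(-1336401/334102 + I*sqrt(177))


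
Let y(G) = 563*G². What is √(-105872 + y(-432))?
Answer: 4*√6560215 ≈ 10245.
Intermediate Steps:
√(-105872 + y(-432)) = √(-105872 + 563*(-432)²) = √(-105872 + 563*186624) = √(-105872 + 105069312) = √104963440 = 4*√6560215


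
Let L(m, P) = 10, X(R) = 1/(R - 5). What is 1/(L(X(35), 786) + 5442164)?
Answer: 1/5442174 ≈ 1.8375e-7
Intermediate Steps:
X(R) = 1/(-5 + R)
1/(L(X(35), 786) + 5442164) = 1/(10 + 5442164) = 1/5442174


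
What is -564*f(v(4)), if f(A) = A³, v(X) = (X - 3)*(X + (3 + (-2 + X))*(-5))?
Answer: 5223204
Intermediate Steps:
v(X) = (-5 - 4*X)*(-3 + X) (v(X) = (-3 + X)*(X + (1 + X)*(-5)) = (-3 + X)*(X + (-5 - 5*X)) = (-3 + X)*(-5 - 4*X) = (-5 - 4*X)*(-3 + X))
-564*f(v(4)) = -564*(15 - 4*4² + 7*4)³ = -564*(15 - 4*16 + 28)³ = -564*(15 - 64 + 28)³ = -564*(-21)³ = -564*(-9261) = 5223204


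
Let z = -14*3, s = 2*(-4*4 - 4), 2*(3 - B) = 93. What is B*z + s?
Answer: 1787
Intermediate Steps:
B = -87/2 (B = 3 - ½*93 = 3 - 93/2 = -87/2 ≈ -43.500)
s = -40 (s = 2*(-16 - 4) = 2*(-20) = -40)
z = -42
B*z + s = -87/2*(-42) - 40 = 1827 - 40 = 1787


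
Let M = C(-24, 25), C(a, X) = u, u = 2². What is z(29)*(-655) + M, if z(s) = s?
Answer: -18991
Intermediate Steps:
u = 4
C(a, X) = 4
M = 4
z(29)*(-655) + M = 29*(-655) + 4 = -18995 + 4 = -18991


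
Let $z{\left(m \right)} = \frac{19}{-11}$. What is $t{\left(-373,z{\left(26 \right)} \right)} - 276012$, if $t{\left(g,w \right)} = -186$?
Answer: $-276198$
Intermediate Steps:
$z{\left(m \right)} = - \frac{19}{11}$ ($z{\left(m \right)} = 19 \left(- \frac{1}{11}\right) = - \frac{19}{11}$)
$t{\left(-373,z{\left(26 \right)} \right)} - 276012 = -186 - 276012 = -276198$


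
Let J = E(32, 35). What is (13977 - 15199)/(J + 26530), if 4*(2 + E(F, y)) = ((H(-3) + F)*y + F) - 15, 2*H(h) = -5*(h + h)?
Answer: -2444/53887 ≈ -0.045354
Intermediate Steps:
H(h) = -5*h (H(h) = (-5*(h + h))/2 = (-10*h)/2 = -5*h)
E(F, y) = -23/4 + F/4 + y*(15 + F)/4 (E(F, y) = -2 + (((-5*(-3) + F)*y + F) - 15)/4 = -2 + (((15 + F)*y + F) - 15)/4 = -2 + ((y*(15 + F) + F) - 15)/4 = -2 + ((F + y*(15 + F)) - 15)/4 = -2 + (-15 + F + y*(15 + F))/4 = -2 + (-15/4 + F/4 + y*(15 + F)/4) = -23/4 + F/4 + y*(15 + F)/4)
J = 827/2 (J = -23/4 + (¼)*32 + (15/4)*35 + (¼)*32*35 = -23/4 + 8 + 525/4 + 280 = 827/2 ≈ 413.50)
(13977 - 15199)/(J + 26530) = (13977 - 15199)/(827/2 + 26530) = -1222/53887/2 = -1222*2/53887 = -2444/53887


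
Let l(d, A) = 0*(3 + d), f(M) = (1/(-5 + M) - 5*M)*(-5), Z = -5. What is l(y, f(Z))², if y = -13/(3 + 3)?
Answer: 0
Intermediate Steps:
f(M) = -5/(-5 + M) + 25*M
y = -13/6 ≈ -2.1667
l(d, A) = 0
l(y, f(Z))² = 0² = 0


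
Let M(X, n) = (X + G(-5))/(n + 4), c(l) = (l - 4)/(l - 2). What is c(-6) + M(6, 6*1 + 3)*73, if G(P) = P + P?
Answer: -1103/52 ≈ -21.212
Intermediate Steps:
G(P) = 2*P
c(l) = (-4 + l)/(-2 + l)
M(X, n) = (-10 + X)/(4 + n) (M(X, n) = (X + 2*(-5))/(n + 4) = (X - 10)/(4 + n) = (-10 + X)/(4 + n))
c(-6) + M(6, 6*1 + 3)*73 = (-4 - 6)/(-2 - 6) + ((-10 + 6)/(4 + (6*1 + 3)))*73 = -10/(-8) + (-4/(4 + (6 + 3)))*73 = -1/8*(-10) + (-4/(4 + 9))*73 = 5/4 + (-4/13)*73 = 5/4 + ((1/13)*(-4))*73 = 5/4 - 4/13*73 = 5/4 - 292/13 = -1103/52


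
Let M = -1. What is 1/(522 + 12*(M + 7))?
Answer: 1/594 ≈ 0.0016835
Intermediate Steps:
1/(522 + 12*(M + 7)) = 1/(522 + 12*(-1 + 7)) = 1/(522 + 12*6) = 1/(522 + 72) = 1/594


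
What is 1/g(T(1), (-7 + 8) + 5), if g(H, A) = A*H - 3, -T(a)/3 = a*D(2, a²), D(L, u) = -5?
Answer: 1/87 ≈ 0.011494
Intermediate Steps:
T(a) = 15*a (T(a) = -3*a*(-5) = -(-15)*a = 15*a)
g(H, A) = -3 + A*H
1/g(T(1), (-7 + 8) + 5) = 1/(-3 + ((-7 + 8) + 5)*(15*1)) = 1/(-3 + (1 + 5)*15) = 1/(-3 + 6*15) = 1/(-3 + 90) = 1/87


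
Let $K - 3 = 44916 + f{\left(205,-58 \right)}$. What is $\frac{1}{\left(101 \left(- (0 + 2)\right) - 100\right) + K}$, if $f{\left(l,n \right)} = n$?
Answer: $\frac{1}{44559} \approx 2.2442 \cdot 10^{-5}$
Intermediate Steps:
$K = 44861$ ($K = 3 + \left(44916 - 58\right) = 3 + 44858 = 44861$)
$\frac{1}{\left(101 \left(- (0 + 2)\right) - 100\right) + K} = \frac{1}{\left(101 \left(- (0 + 2)\right) - 100\right) + 44861} = \frac{1}{\left(101 \left(\left(-1\right) 2\right) - 100\right) + 44861} = \frac{1}{\left(101 \left(-2\right) - 100\right) + 44861} = \frac{1}{\left(-202 - 100\right) + 44861} = \frac{1}{-302 + 44861} = \frac{1}{44559}$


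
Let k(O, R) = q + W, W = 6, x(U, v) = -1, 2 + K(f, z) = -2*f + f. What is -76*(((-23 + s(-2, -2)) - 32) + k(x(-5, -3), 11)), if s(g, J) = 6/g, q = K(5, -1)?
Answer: 4484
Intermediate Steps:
K(f, z) = -2 - f (K(f, z) = -2 + (-2*f + f) = -2 - f)
q = -7 (q = -2 - 1*5 = -2 - 5 = -7)
k(O, R) = -1 (k(O, R) = -7 + 6 = -1)
-76*(((-23 + s(-2, -2)) - 32) + k(x(-5, -3), 11)) = -76*(((-23 + 6/(-2)) - 32) - 1) = -76*(((-23 + 6*(-½)) - 32) - 1) = -76*(((-23 - 3) - 32) - 1) = -76*((-26 - 32) - 1) = -76*(-58 - 1) = -76*(-59) = 4484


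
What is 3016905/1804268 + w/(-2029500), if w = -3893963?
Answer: 821785095724/228860119125 ≈ 3.5908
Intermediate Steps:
3016905/1804268 + w/(-2029500) = 3016905/1804268 - 3893963/(-2029500) = 3016905*(1/1804268) - 3893963*(-1/2029500) = 3016905/1804268 + 3893963/2029500 = 821785095724/228860119125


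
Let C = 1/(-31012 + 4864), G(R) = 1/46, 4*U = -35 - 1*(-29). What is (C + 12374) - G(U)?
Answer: 7441759999/601404 ≈ 12374.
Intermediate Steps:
U = -3/2 (U = (-35 - 1*(-29))/4 = (-35 + 29)/4 = (¼)*(-6) = -3/2 ≈ -1.5000)
G(R) = 1/46
C = -1/26148 (C = 1/(-26148) = -1/26148 ≈ -3.8244e-5)
(C + 12374) - G(U) = (-1/26148 + 12374) - 1*1/46 = 323555351/26148 - 1/46 = 7441759999/601404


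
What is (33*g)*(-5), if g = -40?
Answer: 6600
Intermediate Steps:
(33*g)*(-5) = (33*(-40))*(-5) = -1320*(-5) = 6600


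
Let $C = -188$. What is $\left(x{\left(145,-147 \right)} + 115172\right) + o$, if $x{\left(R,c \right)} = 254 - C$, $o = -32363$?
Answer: $83251$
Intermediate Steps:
$x{\left(R,c \right)} = 442$ ($x{\left(R,c \right)} = 254 - -188 = 254 + 188 = 442$)
$\left(x{\left(145,-147 \right)} + 115172\right) + o = \left(442 + 115172\right) - 32363 = 115614 - 32363 = 83251$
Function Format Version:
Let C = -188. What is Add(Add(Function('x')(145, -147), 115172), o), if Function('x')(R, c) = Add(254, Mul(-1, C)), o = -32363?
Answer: 83251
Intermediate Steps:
Function('x')(R, c) = 442 (Function('x')(R, c) = Add(254, Mul(-1, -188)) = Add(254, 188) = 442)
Add(Add(Function('x')(145, -147), 115172), o) = Add(Add(442, 115172), -32363) = Add(115614, -32363) = 83251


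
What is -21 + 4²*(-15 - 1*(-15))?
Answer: -21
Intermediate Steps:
-21 + 4²*(-15 - 1*(-15)) = -21 + 16*(-15 + 15) = -21 + 16*0 = -21 + 0 = -21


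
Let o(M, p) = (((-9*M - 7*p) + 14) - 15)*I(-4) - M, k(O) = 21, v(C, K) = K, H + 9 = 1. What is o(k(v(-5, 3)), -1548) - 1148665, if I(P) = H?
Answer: -1233854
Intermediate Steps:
H = -8 (H = -9 + 1 = -8)
I(P) = -8
o(M, p) = 8 + 56*p + 71*M (o(M, p) = (((-9*M - 7*p) + 14) - 15)*(-8) - M = ((14 - 9*M - 7*p) - 15)*(-8) - M = (-1 - 9*M - 7*p)*(-8) - M = (8 + 56*p + 72*M) - M = 8 + 56*p + 71*M)
o(k(v(-5, 3)), -1548) - 1148665 = (8 + 56*(-1548) + 71*21) - 1148665 = (8 - 86688 + 1491) - 1148665 = -85189 - 1148665 = -1233854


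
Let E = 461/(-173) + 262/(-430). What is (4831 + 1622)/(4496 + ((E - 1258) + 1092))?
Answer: 240019335/160932572 ≈ 1.4914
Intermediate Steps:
E = -121778/37195 (E = 461*(-1/173) + 262*(-1/430) = -461/173 - 131/215 = -121778/37195 ≈ -3.2740)
(4831 + 1622)/(4496 + ((E - 1258) + 1092)) = (4831 + 1622)/(4496 + ((-121778/37195 - 1258) + 1092)) = 6453/(4496 + (-46913088/37195 + 1092)) = 6453/(4496 - 6296148/37195) = 6453/(160932572/37195) = 6453*(37195/160932572) = 240019335/160932572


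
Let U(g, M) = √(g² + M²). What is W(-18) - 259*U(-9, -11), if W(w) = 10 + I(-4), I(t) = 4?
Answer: 14 - 259*√202 ≈ -3667.1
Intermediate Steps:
U(g, M) = √(M² + g²)
W(w) = 14 (W(w) = 10 + 4 = 14)
W(-18) - 259*U(-9, -11) = 14 - 259*√((-11)² + (-9)²) = 14 - 259*√(121 + 81) = 14 - 259*√202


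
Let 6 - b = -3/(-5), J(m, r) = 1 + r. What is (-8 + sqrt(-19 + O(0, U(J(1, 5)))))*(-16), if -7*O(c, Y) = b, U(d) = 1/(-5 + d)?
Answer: 128 - 32*I*sqrt(6055)/35 ≈ 128.0 - 71.144*I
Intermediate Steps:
b = 27/5 (b = 6 - (-3)/(-5) = 6 - (-3)*(-1)/5 = 6 - 1*3/5 = 6 - 3/5 = 27/5 ≈ 5.4000)
O(c, Y) = -27/35 (O(c, Y) = -1/7*27/5 = -27/35)
(-8 + sqrt(-19 + O(0, U(J(1, 5)))))*(-16) = (-8 + sqrt(-19 - 27/35))*(-16) = (-8 + sqrt(-692/35))*(-16) = (-8 + 2*I*sqrt(6055)/35)*(-16) = 128 - 32*I*sqrt(6055)/35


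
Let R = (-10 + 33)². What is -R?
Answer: -529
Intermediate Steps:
R = 529 (R = 23² = 529)
-R = -1*529 = -529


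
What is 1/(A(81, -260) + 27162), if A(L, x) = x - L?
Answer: 1/26821 ≈ 3.7284e-5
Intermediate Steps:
1/(A(81, -260) + 27162) = 1/((-260 - 1*81) + 27162) = 1/((-260 - 81) + 27162) = 1/(-341 + 27162) = 1/26821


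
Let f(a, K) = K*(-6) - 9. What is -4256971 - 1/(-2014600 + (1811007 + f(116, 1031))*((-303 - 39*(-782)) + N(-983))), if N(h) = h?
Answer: -224428164752355225/52720153544 ≈ -4.2570e+6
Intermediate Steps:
f(a, K) = -9 - 6*K (f(a, K) = -6*K - 9 = -9 - 6*K)
-4256971 - 1/(-2014600 + (1811007 + f(116, 1031))*((-303 - 39*(-782)) + N(-983))) = -4256971 - 1/(-2014600 + (1811007 + (-9 - 6*1031))*((-303 - 39*(-782)) - 983)) = -4256971 - 1/(-2014600 + (1811007 + (-9 - 6186))*((-303 + 30498) - 983)) = -4256971 - 1/(-2014600 + (1811007 - 6195)*(30195 - 983)) = -4256971 - 1/(-2014600 + 1804812*29212) = -4256971 - 1/(-2014600 + 52722168144) = -4256971 - 1/52720153544 = -224428164752355225/52720153544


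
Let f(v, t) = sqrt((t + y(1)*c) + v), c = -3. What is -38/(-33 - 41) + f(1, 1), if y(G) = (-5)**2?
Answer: 19/37 + I*sqrt(73) ≈ 0.51351 + 8.544*I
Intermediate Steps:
y(G) = 25
f(v, t) = sqrt(-75 + t + v) (f(v, t) = sqrt((t + 25*(-3)) + v) = sqrt((t - 75) + v) = sqrt((-75 + t) + v) = sqrt(-75 + t + v))
-38/(-33 - 41) + f(1, 1) = -38/(-33 - 41) + sqrt(-75 + 1 + 1) = -38/(-74) + sqrt(-73) = -1/74*(-38) + I*sqrt(73) = 19/37 + I*sqrt(73)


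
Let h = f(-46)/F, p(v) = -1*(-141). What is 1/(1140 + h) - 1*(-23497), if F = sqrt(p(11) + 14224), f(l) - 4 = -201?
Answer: 438658817219027/18668715191 + 2561*sqrt(85)/18668715191 ≈ 23497.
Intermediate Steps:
p(v) = 141
f(l) = -197 (f(l) = 4 - 201 = -197)
F = 13*sqrt(85) (F = sqrt(141 + 14224) = sqrt(14365) = 13*sqrt(85) ≈ 119.85)
h = -197*sqrt(85)/1105 ≈ -1.6437
1/(1140 + h) - 1*(-23497) = 1/(1140 - 197*sqrt(85)/1105) - 1*(-23497) = 1/(1140 - 197*sqrt(85)/1105) + 23497 = 23497 + 1/(1140 - 197*sqrt(85)/1105)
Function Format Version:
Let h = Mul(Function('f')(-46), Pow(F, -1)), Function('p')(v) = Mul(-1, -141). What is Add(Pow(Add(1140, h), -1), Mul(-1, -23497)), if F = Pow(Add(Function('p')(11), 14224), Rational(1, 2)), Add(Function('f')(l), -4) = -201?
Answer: Add(Rational(438658817219027, 18668715191), Mul(Rational(2561, 18668715191), Pow(85, Rational(1, 2)))) ≈ 23497.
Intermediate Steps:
Function('p')(v) = 141
Function('f')(l) = -197 (Function('f')(l) = Add(4, -201) = -197)
F = Mul(13, Pow(85, Rational(1, 2))) (F = Pow(Add(141, 14224), Rational(1, 2)) = Pow(14365, Rational(1, 2)) = Mul(13, Pow(85, Rational(1, 2))) ≈ 119.85)
h = Mul(Rational(-197, 1105), Pow(85, Rational(1, 2))) (h = Mul(-197, Pow(Mul(13, Pow(85, Rational(1, 2))), -1)) = Mul(-197, Mul(Rational(1, 1105), Pow(85, Rational(1, 2)))) = Mul(Rational(-197, 1105), Pow(85, Rational(1, 2))) ≈ -1.6437)
Add(Pow(Add(1140, h), -1), Mul(-1, -23497)) = Add(Pow(Add(1140, Mul(Rational(-197, 1105), Pow(85, Rational(1, 2)))), -1), Mul(-1, -23497)) = Add(Pow(Add(1140, Mul(Rational(-197, 1105), Pow(85, Rational(1, 2)))), -1), 23497) = Add(23497, Pow(Add(1140, Mul(Rational(-197, 1105), Pow(85, Rational(1, 2)))), -1))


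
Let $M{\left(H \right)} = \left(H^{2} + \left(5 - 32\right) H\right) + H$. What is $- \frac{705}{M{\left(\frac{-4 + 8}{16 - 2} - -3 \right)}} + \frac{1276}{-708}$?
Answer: $\frac{1649294}{215763} \approx 7.644$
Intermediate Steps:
$M{\left(H \right)} = H^{2} - 26 H$ ($M{\left(H \right)} = \left(H^{2} - 27 H\right) + H = H^{2} - 26 H$)
$- \frac{705}{M{\left(\frac{-4 + 8}{16 - 2} - -3 \right)}} + \frac{1276}{-708} = - \frac{705}{\left(\frac{-4 + 8}{16 - 2} - -3\right) \left(-26 + \left(\frac{-4 + 8}{16 - 2} - -3\right)\right)} + \frac{1276}{-708} = - \frac{705}{\left(\frac{4}{14} + 3\right) \left(-26 + \left(\frac{4}{14} + 3\right)\right)} + 1276 \left(- \frac{1}{708}\right) = - \frac{705}{\left(4 \cdot \frac{1}{14} + 3\right) \left(-26 + \left(4 \cdot \frac{1}{14} + 3\right)\right)} - \frac{319}{177} = - \frac{705}{\left(\frac{2}{7} + 3\right) \left(-26 + \left(\frac{2}{7} + 3\right)\right)} - \frac{319}{177} = - \frac{705}{\frac{23}{7} \left(-26 + \frac{23}{7}\right)} - \frac{319}{177} = - \frac{705}{\frac{23}{7} \left(- \frac{159}{7}\right)} - \frac{319}{177} = - \frac{705}{- \frac{3657}{49}} - \frac{319}{177} = \left(-705\right) \left(- \frac{49}{3657}\right) - \frac{319}{177} = \frac{11515}{1219} - \frac{319}{177} = \frac{1649294}{215763}$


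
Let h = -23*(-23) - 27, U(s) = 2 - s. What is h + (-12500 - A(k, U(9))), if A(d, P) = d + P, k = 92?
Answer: -12083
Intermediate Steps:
A(d, P) = P + d
h = 502 (h = 529 - 27 = 502)
h + (-12500 - A(k, U(9))) = 502 + (-12500 - ((2 - 1*9) + 92)) = 502 + (-12500 - ((2 - 9) + 92)) = 502 + (-12500 - (-7 + 92)) = 502 + (-12500 - 1*85) = 502 + (-12500 - 85) = 502 - 12585 = -12083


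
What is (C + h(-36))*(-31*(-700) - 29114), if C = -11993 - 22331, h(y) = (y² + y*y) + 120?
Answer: 234371368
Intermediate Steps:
h(y) = 120 + 2*y² (h(y) = (y² + y²) + 120 = 2*y² + 120 = 120 + 2*y²)
C = -34324
(C + h(-36))*(-31*(-700) - 29114) = (-34324 + (120 + 2*(-36)²))*(-31*(-700) - 29114) = (-34324 + (120 + 2*1296))*(21700 - 29114) = (-34324 + (120 + 2592))*(-7414) = (-34324 + 2712)*(-7414) = -31612*(-7414) = 234371368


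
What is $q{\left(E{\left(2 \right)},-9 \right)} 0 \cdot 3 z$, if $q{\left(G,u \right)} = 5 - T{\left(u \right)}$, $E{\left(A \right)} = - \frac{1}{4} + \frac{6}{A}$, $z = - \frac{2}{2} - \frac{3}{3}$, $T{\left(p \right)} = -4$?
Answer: $0$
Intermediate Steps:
$z = -2$ ($z = \left(-2\right) \frac{1}{2} - 1 = -1 - 1 = -2$)
$E{\left(A \right)} = - \frac{1}{4} + \frac{6}{A}$ ($E{\left(A \right)} = \left(-1\right) \frac{1}{4} + \frac{6}{A} = - \frac{1}{4} + \frac{6}{A}$)
$q{\left(G,u \right)} = 9$ ($q{\left(G,u \right)} = 5 - -4 = 5 + 4 = 9$)
$q{\left(E{\left(2 \right)},-9 \right)} 0 \cdot 3 z = 9 \cdot 0 \cdot 3 \left(-2\right) = 9 \cdot 0 \left(-2\right) = 9 \cdot 0 = 0$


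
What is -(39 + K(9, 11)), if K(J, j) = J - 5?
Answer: -43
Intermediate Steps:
K(J, j) = -5 + J
-(39 + K(9, 11)) = -(39 + (-5 + 9)) = -(39 + 4) = -1*43 = -43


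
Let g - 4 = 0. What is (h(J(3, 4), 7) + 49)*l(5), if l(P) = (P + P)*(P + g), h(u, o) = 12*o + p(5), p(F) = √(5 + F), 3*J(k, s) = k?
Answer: 11970 + 90*√10 ≈ 12255.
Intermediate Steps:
J(k, s) = k/3
g = 4 (g = 4 + 0 = 4)
h(u, o) = √10 + 12*o (h(u, o) = 12*o + √(5 + 5) = 12*o + √10 = √10 + 12*o)
l(P) = 2*P*(4 + P) (l(P) = (P + P)*(P + 4) = (2*P)*(4 + P) = 2*P*(4 + P))
(h(J(3, 4), 7) + 49)*l(5) = ((√10 + 12*7) + 49)*(2*5*(4 + 5)) = ((√10 + 84) + 49)*(2*5*9) = ((84 + √10) + 49)*90 = (133 + √10)*90 = 11970 + 90*√10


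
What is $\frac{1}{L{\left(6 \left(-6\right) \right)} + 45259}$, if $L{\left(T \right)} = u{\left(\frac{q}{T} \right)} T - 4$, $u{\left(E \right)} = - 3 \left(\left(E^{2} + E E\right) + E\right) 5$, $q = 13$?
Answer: $\frac{6}{271205} \approx 2.2123 \cdot 10^{-5}$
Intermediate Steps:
$u{\left(E \right)} = - 30 E^{2} - 15 E$ ($u{\left(E \right)} = - 3 \left(\left(E^{2} + E^{2}\right) + E\right) 5 = - 3 \left(2 E^{2} + E\right) 5 = - 3 \left(E + 2 E^{2}\right) 5 = \left(- 6 E^{2} - 3 E\right) 5 = - 30 E^{2} - 15 E$)
$L{\left(T \right)} = -199 - \frac{5070}{T}$ ($L{\left(T \right)} = - 15 \frac{13}{T} \left(1 + 2 \frac{13}{T}\right) T - 4 = - 15 \frac{13}{T} \left(1 + \frac{26}{T}\right) T - 4 = - \frac{195 \left(1 + \frac{26}{T}\right)}{T} T - 4 = \left(-195 - \frac{5070}{T}\right) - 4 = -199 - \frac{5070}{T}$)
$\frac{1}{L{\left(6 \left(-6\right) \right)} + 45259} = \frac{1}{\left(-199 - \frac{5070}{6 \left(-6\right)}\right) + 45259} = \frac{1}{\left(-199 - \frac{5070}{-36}\right) + 45259} = \frac{1}{\left(-199 - - \frac{845}{6}\right) + 45259} = \frac{1}{\left(-199 + \frac{845}{6}\right) + 45259} = \frac{1}{- \frac{349}{6} + 45259} = \frac{1}{\frac{271205}{6}} = \frac{6}{271205}$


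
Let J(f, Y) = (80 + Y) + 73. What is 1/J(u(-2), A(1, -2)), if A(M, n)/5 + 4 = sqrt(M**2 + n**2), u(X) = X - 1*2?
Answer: 133/17564 - 5*sqrt(5)/17564 ≈ 0.0069358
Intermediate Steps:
u(X) = -2 + X (u(X) = X - 2 = -2 + X)
A(M, n) = -20 + 5*sqrt(M**2 + n**2)
J(f, Y) = 153 + Y
1/J(u(-2), A(1, -2)) = 1/(153 + (-20 + 5*sqrt(1**2 + (-2)**2))) = 1/(153 + (-20 + 5*sqrt(1 + 4))) = 1/(153 + (-20 + 5*sqrt(5))) = 1/(133 + 5*sqrt(5))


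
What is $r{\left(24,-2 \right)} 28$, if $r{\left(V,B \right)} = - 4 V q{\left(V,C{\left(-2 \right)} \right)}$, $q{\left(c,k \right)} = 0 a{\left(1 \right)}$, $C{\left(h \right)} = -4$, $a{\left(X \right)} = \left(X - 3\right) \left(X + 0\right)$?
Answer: $0$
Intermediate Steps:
$a{\left(X \right)} = X \left(-3 + X\right)$ ($a{\left(X \right)} = \left(-3 + X\right) X = X \left(-3 + X\right)$)
$q{\left(c,k \right)} = 0$ ($q{\left(c,k \right)} = 0 \cdot 1 \left(-3 + 1\right) = 0 \cdot 1 \left(-2\right) = 0 \left(-2\right) = 0$)
$r{\left(V,B \right)} = 0$ ($r{\left(V,B \right)} = - 4 V 0 = 0$)
$r{\left(24,-2 \right)} 28 = 0 \cdot 28 = 0$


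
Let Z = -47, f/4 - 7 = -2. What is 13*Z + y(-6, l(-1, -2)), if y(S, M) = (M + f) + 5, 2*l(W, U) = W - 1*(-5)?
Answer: -584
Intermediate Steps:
f = 20 (f = 28 + 4*(-2) = 28 - 8 = 20)
l(W, U) = 5/2 + W/2 (l(W, U) = (W - 1*(-5))/2 = (W + 5)/2 = (5 + W)/2 = 5/2 + W/2)
y(S, M) = 25 + M (y(S, M) = (M + 20) + 5 = (20 + M) + 5 = 25 + M)
13*Z + y(-6, l(-1, -2)) = 13*(-47) + (25 + (5/2 + (½)*(-1))) = -611 + (25 + (5/2 - ½)) = -611 + (25 + 2) = -611 + 27 = -584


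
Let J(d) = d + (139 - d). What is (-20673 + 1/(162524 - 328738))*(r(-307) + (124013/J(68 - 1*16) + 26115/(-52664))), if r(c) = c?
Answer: -14706893253829424825/1216735679344 ≈ -1.2087e+7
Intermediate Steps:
J(d) = 139
(-20673 + 1/(162524 - 328738))*(r(-307) + (124013/J(68 - 1*16) + 26115/(-52664))) = (-20673 + 1/(162524 - 328738))*(-307 + (124013/139 + 26115/(-52664))) = (-20673 + 1/(-166214))*(-307 + (124013*(1/139) + 26115*(-1/52664))) = (-20673 - 1/166214)*(-307 + (124013/139 - 26115/52664)) = -3436142023*(-307 + 6527390647/7320296)/166214 = -3436142023/166214*4280059775/7320296 = -14706893253829424825/1216735679344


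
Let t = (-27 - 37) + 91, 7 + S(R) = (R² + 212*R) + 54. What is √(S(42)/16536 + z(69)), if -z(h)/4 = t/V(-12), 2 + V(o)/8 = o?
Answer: √5400496374/57876 ≈ 1.2698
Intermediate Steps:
V(o) = -16 + 8*o
S(R) = 47 + R² + 212*R (S(R) = -7 + ((R² + 212*R) + 54) = -7 + (54 + R² + 212*R) = 47 + R² + 212*R)
t = 27 (t = -64 + 91 = 27)
z(h) = 27/28 (z(h) = -108/(-16 + 8*(-12)) = -108/(-16 - 96) = -108/(-112) = -108*(-1)/112 = -4*(-27/112) = 27/28)
√(S(42)/16536 + z(69)) = √((47 + 42² + 212*42)/16536 + 27/28) = √((47 + 1764 + 8904)*(1/16536) + 27/28) = √(10715*(1/16536) + 27/28) = √(10715/16536 + 27/28) = √(186623/115752) = √5400496374/57876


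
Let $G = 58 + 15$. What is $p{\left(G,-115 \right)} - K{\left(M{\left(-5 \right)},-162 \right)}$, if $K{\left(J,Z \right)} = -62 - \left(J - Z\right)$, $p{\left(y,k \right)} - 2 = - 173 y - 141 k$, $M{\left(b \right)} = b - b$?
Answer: $3812$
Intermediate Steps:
$M{\left(b \right)} = 0$
$G = 73$
$p{\left(y,k \right)} = 2 - 173 y - 141 k$ ($p{\left(y,k \right)} = 2 - \left(141 k + 173 y\right) = 2 - 173 y - 141 k$)
$K{\left(J,Z \right)} = -62 + Z - J$ ($K{\left(J,Z \right)} = -62 - \left(J - Z\right) = -62 + Z - J$)
$p{\left(G,-115 \right)} - K{\left(M{\left(-5 \right)},-162 \right)} = \left(2 - 12629 - -16215\right) - \left(-62 - 162 - 0\right) = \left(2 - 12629 + 16215\right) - \left(-62 - 162 + 0\right) = 3588 - -224 = 3588 + 224 = 3812$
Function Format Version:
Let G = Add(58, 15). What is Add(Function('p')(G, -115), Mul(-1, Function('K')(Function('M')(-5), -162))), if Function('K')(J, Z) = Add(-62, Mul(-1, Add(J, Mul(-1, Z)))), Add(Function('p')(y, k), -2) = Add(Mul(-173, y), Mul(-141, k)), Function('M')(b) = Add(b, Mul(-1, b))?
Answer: 3812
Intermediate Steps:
Function('M')(b) = 0
G = 73
Function('p')(y, k) = Add(2, Mul(-173, y), Mul(-141, k)) (Function('p')(y, k) = Add(2, Add(Mul(-173, y), Mul(-141, k))) = Add(2, Mul(-173, y), Mul(-141, k)))
Function('K')(J, Z) = Add(-62, Z, Mul(-1, J)) (Function('K')(J, Z) = Add(-62, Add(Z, Mul(-1, J))) = Add(-62, Z, Mul(-1, J)))
Add(Function('p')(G, -115), Mul(-1, Function('K')(Function('M')(-5), -162))) = Add(Add(2, Mul(-173, 73), Mul(-141, -115)), Mul(-1, Add(-62, -162, Mul(-1, 0)))) = Add(Add(2, -12629, 16215), Mul(-1, Add(-62, -162, 0))) = Add(3588, Mul(-1, -224)) = Add(3588, 224) = 3812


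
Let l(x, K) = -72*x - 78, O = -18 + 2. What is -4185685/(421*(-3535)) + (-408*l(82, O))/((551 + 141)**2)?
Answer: 10065434900/1272611009 ≈ 7.9093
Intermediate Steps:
O = -16
l(x, K) = -78 - 72*x
-4185685/(421*(-3535)) + (-408*l(82, O))/((551 + 141)**2) = -4185685/(421*(-3535)) + (-408*(-78 - 72*82))/((551 + 141)**2) = -4185685/(-1488235) + (-408*(-78 - 5904))/(692**2) = -4185685*(-1/1488235) - 408*(-5982)/478864 = 119591/42521 + 2440656*(1/478864) = 119591/42521 + 152541/29929 = 10065434900/1272611009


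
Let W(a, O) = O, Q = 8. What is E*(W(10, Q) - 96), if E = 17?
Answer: -1496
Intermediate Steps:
E*(W(10, Q) - 96) = 17*(8 - 96) = 17*(-88) = -1496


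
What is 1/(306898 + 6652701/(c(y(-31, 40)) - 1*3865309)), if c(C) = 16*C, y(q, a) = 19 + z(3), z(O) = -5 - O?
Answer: 3865133/1186194934733 ≈ 3.2584e-6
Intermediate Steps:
y(q, a) = 11 (y(q, a) = 19 + (-5 - 1*3) = 19 + (-5 - 3) = 19 - 8 = 11)
1/(306898 + 6652701/(c(y(-31, 40)) - 1*3865309)) = 1/(306898 + 6652701/(16*11 - 1*3865309)) = 1/(306898 + 6652701/(176 - 3865309)) = 1/(306898 + 6652701/(-3865133)) = 1/(306898 + 6652701*(-1/3865133)) = 1/(306898 - 6652701/3865133) = 1/(1186194934733/3865133) = 3865133/1186194934733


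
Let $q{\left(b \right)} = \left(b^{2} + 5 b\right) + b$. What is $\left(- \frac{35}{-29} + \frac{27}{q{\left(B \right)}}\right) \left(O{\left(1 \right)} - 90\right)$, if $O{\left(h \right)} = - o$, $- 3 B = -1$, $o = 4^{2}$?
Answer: $- \frac{817472}{551} \approx -1483.6$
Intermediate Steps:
$o = 16$
$B = \frac{1}{3}$ ($B = \left(- \frac{1}{3}\right) \left(-1\right) = \frac{1}{3} \approx 0.33333$)
$q{\left(b \right)} = b^{2} + 6 b$
$O{\left(h \right)} = -16$ ($O{\left(h \right)} = \left(-1\right) 16 = -16$)
$\left(- \frac{35}{-29} + \frac{27}{q{\left(B \right)}}\right) \left(O{\left(1 \right)} - 90\right) = \left(- \frac{35}{-29} + \frac{27}{\frac{1}{3} \left(6 + \frac{1}{3}\right)}\right) \left(-16 - 90\right) = \left(\left(-35\right) \left(- \frac{1}{29}\right) + \frac{27}{\frac{1}{3} \cdot \frac{19}{3}}\right) \left(-106\right) = \left(\frac{35}{29} + \frac{27}{\frac{19}{9}}\right) \left(-106\right) = \left(\frac{35}{29} + 27 \cdot \frac{9}{19}\right) \left(-106\right) = \left(\frac{35}{29} + \frac{243}{19}\right) \left(-106\right) = \frac{7712}{551} \left(-106\right) = - \frac{817472}{551}$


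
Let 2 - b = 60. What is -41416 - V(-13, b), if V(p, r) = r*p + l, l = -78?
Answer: -42092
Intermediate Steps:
b = -58 (b = 2 - 1*60 = 2 - 60 = -58)
V(p, r) = -78 + p*r (V(p, r) = r*p - 78 = p*r - 78 = -78 + p*r)
-41416 - V(-13, b) = -41416 - (-78 - 13*(-58)) = -41416 - (-78 + 754) = -41416 - 1*676 = -41416 - 676 = -42092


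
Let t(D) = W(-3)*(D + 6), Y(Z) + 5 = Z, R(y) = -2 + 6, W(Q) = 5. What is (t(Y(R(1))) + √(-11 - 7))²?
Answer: 607 + 150*I*√2 ≈ 607.0 + 212.13*I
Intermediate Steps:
R(y) = 4
Y(Z) = -5 + Z
t(D) = 30 + 5*D (t(D) = 5*(D + 6) = 5*(6 + D) = 30 + 5*D)
(t(Y(R(1))) + √(-11 - 7))² = ((30 + 5*(-5 + 4)) + √(-11 - 7))² = ((30 + 5*(-1)) + √(-18))² = ((30 - 5) + 3*I*√2)² = (25 + 3*I*√2)²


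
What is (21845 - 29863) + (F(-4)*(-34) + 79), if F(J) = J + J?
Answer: -7667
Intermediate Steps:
F(J) = 2*J
(21845 - 29863) + (F(-4)*(-34) + 79) = (21845 - 29863) + ((2*(-4))*(-34) + 79) = -8018 + (-8*(-34) + 79) = -8018 + (272 + 79) = -8018 + 351 = -7667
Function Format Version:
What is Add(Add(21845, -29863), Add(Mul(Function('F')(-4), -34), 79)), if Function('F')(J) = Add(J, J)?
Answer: -7667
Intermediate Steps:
Function('F')(J) = Mul(2, J)
Add(Add(21845, -29863), Add(Mul(Function('F')(-4), -34), 79)) = Add(Add(21845, -29863), Add(Mul(Mul(2, -4), -34), 79)) = Add(-8018, Add(Mul(-8, -34), 79)) = Add(-8018, Add(272, 79)) = Add(-8018, 351) = -7667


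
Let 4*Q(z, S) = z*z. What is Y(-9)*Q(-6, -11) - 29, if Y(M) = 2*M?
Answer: -191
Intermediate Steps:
Q(z, S) = z²/4 (Q(z, S) = (z*z)/4 = z²/4)
Y(-9)*Q(-6, -11) - 29 = (2*(-9))*((¼)*(-6)²) - 29 = -9*36/2 - 29 = -18*9 - 29 = -162 - 29 = -191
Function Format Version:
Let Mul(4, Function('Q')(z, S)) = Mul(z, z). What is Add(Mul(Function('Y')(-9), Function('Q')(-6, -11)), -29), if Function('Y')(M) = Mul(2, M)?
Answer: -191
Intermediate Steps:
Function('Q')(z, S) = Mul(Rational(1, 4), Pow(z, 2)) (Function('Q')(z, S) = Mul(Rational(1, 4), Mul(z, z)) = Mul(Rational(1, 4), Pow(z, 2)))
Add(Mul(Function('Y')(-9), Function('Q')(-6, -11)), -29) = Add(Mul(Mul(2, -9), Mul(Rational(1, 4), Pow(-6, 2))), -29) = Add(Mul(-18, Mul(Rational(1, 4), 36)), -29) = Add(Mul(-18, 9), -29) = Add(-162, -29) = -191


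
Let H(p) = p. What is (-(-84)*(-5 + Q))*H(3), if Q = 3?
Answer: -504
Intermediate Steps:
(-(-84)*(-5 + Q))*H(3) = -(-84)*(-5 + 3)*3 = -(-84)*(-2)*3 = -28*6*3 = -168*3 = -504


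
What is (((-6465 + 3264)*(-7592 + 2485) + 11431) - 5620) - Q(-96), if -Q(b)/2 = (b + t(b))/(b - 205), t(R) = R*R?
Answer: 4922330478/301 ≈ 1.6353e+7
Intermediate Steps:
t(R) = R²
Q(b) = -2*(b + b²)/(-205 + b) (Q(b) = -2*(b + b²)/(b - 205) = -2*(b + b²)/(-205 + b))
(((-6465 + 3264)*(-7592 + 2485) + 11431) - 5620) - Q(-96) = (((-6465 + 3264)*(-7592 + 2485) + 11431) - 5620) - 2*(-96)*(-1 - 1*(-96))/(-205 - 96) = ((-3201*(-5107) + 11431) - 5620) - 2*(-96)*(-1 + 96)/(-301) = ((16347507 + 11431) - 5620) - 2*(-96)*(-1)*95/301 = (16358938 - 5620) - 1*18240/301 = 16353318 - 18240/301 = 4922330478/301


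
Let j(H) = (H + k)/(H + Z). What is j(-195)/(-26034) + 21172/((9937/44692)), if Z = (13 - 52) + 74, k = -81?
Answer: 328451547382329/3449331440 ≈ 95222.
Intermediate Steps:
Z = 35 (Z = -39 + 74 = 35)
j(H) = (-81 + H)/(35 + H) (j(H) = (H - 81)/(H + 35) = (-81 + H)/(35 + H))
j(-195)/(-26034) + 21172/((9937/44692)) = ((-81 - 195)/(35 - 195))/(-26034) + 21172/((9937/44692)) = (-276/(-160))*(-1/26034) + 21172/((9937*(1/44692))) = -1/160*(-276)*(-1/26034) + 21172/(9937/44692) = (69/40)*(-1/26034) + 21172*(44692/9937) = -23/347120 + 946219024/9937 = 328451547382329/3449331440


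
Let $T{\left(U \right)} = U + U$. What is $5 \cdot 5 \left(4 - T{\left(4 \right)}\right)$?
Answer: $-100$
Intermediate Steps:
$T{\left(U \right)} = 2 U$
$5 \cdot 5 \left(4 - T{\left(4 \right)}\right) = 5 \cdot 5 \left(4 - 2 \cdot 4\right) = 25 \left(4 - 8\right) = 25 \left(-4\right) = -100$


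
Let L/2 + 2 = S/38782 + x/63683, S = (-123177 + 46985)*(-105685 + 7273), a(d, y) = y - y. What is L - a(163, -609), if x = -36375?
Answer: 477501972800570/1234877053 ≈ 3.8668e+5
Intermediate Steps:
a(d, y) = 0
S = 7498207104 (S = -76192*(-98412) = 7498207104)
L = 477501972800570/1234877053 (L = -4 + 2*(7498207104/38782 - 36375/63683) = -4 + 2*(7498207104*(1/38782) - 36375*1/63683) = -4 + 2*(3749103552/19391 - 36375/63683) = -4 + 2*(238753456154391/1234877053) = -4 + 477506912308782/1234877053 = 477501972800570/1234877053 ≈ 3.8668e+5)
L - a(163, -609) = 477501972800570/1234877053 - 1*0 = 477501972800570/1234877053 + 0 = 477501972800570/1234877053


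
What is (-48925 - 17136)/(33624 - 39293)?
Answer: 66061/5669 ≈ 11.653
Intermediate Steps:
(-48925 - 17136)/(33624 - 39293) = -66061/(-5669) = -66061*(-1/5669) = 66061/5669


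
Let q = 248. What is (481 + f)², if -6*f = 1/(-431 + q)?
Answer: 278930803321/1205604 ≈ 2.3136e+5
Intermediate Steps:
f = 1/1098 (f = -1/(6*(-431 + 248)) = -⅙/(-183) = -⅙*(-1/183) = 1/1098 ≈ 0.00091075)
(481 + f)² = (481 + 1/1098)² = (528139/1098)² = 278930803321/1205604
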